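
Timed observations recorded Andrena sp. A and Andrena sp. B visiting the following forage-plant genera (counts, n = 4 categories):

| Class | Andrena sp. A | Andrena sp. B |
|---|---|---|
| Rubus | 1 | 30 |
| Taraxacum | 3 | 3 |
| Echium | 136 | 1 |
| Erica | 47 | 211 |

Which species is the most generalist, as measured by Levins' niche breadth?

Proportions for Andrena sp. A (n=187): 1/187=0.0053, 3/187=0.0160, 136/187=0.7273, 47/187=0.2513
Proportions for Andrena sp. B (n=245): 30/245=0.1224, 3/245=0.0122, 1/245=0.0041, 211/245=0.8612
Σp_Aᵢ² = 0.0053² + 0.0160² + 0.7273² + 0.2513² = 0.000028 + 0.000256 + 0.528965 + 0.063152 = 0.592401
B_A = 1 / 0.592401 = 1.6880
Σp_Bᵢ² = 0.1224² + 0.0122² + 0.0041² + 0.8612² = 0.014982 + 0.000149 + 0.000017 + 0.741665 = 0.756813
B_B = 1 / 0.756813 = 1.3213
Highest B → broadest niche (most generalist): Andrena sp. A (B = 1.69).

Andrena sp. A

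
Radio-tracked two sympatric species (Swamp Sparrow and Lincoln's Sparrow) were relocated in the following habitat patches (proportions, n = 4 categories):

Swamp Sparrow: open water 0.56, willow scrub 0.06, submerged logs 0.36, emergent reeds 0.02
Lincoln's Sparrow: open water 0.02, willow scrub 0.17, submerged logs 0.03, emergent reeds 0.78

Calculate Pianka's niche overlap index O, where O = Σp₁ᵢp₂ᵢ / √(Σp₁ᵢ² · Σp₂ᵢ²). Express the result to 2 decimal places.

Σ p₁ᵢp₂ᵢ = 0.0112 + 0.0102 + 0.0108 + 0.0156 = 0.0478
Σp_1ᵢ² = 0.56² + 0.06² + 0.36² + 0.02² = 0.3136 + 0.0036 + 0.1296 + 0.0004 = 0.4472
Σp_2ᵢ² = 0.02² + 0.17² + 0.03² + 0.78² = 0.0004 + 0.0289 + 0.0009 + 0.6084 = 0.6386
O = 0.0478 / √(0.4472 × 0.6386) = 0.0478 / 0.53440 = 0.0894

0.09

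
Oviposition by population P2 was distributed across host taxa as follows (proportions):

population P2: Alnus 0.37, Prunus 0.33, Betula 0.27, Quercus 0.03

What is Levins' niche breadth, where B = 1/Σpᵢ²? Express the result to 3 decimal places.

3.129

Σpᵢ² = 0.37² + 0.33² + 0.27² + 0.03² = 0.1369 + 0.1089 + 0.0729 + 0.0009 = 0.3196
B = 1 / 0.3196 = 3.12891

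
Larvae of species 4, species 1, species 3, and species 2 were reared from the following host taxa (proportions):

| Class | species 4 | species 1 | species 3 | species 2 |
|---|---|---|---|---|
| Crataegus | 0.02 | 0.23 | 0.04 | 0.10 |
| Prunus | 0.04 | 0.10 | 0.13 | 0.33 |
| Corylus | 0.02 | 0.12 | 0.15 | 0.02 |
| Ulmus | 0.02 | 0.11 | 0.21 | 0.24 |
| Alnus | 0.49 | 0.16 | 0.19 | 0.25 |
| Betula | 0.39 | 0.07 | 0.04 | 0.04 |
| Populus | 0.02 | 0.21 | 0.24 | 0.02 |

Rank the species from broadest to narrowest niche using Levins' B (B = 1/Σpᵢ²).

species 1 > species 3 > species 2 > species 4

Σp_4ᵢ² = 0.02² + 0.04² + 0.02² + 0.02² + 0.49² + 0.39² + 0.02² = 0.0004 + 0.0016 + 0.0004 + 0.0004 + 0.2401 + 0.1521 + 0.0004 = 0.3954
B_4 = 1 / 0.3954 = 2.5291
Σp_1ᵢ² = 0.23² + 0.10² + 0.12² + 0.11² + 0.16² + 0.07² + 0.21² = 0.0529 + 0.0100 + 0.0144 + 0.0121 + 0.0256 + 0.0049 + 0.0441 = 0.1640
B_1 = 1 / 0.1640 = 6.0976
Σp_3ᵢ² = 0.04² + 0.13² + 0.15² + 0.21² + 0.19² + 0.04² + 0.24² = 0.0016 + 0.0169 + 0.0225 + 0.0441 + 0.0361 + 0.0016 + 0.0576 = 0.1804
B_3 = 1 / 0.1804 = 5.5432
Σp_2ᵢ² = 0.10² + 0.33² + 0.02² + 0.24² + 0.25² + 0.04² + 0.02² = 0.0100 + 0.1089 + 0.0004 + 0.0576 + 0.0625 + 0.0016 + 0.0004 = 0.2414
B_2 = 1 / 0.2414 = 4.1425
Ranking by B (broadest → narrowest): species 1 (6.10) > species 3 (5.54) > species 2 (4.14) > species 4 (2.53)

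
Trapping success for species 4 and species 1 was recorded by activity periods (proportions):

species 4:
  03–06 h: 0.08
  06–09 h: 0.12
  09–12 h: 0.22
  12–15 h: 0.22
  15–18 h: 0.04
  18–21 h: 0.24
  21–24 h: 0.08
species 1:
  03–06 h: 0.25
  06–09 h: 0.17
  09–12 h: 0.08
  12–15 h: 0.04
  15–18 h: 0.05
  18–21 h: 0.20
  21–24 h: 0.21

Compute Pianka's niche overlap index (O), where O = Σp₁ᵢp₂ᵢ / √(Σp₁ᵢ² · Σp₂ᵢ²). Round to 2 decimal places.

Σ p₁ᵢp₂ᵢ = 0.0200 + 0.0204 + 0.0176 + 0.0088 + 0.0020 + 0.0480 + 0.0168 = 0.1336
Σp_1ᵢ² = 0.08² + 0.12² + 0.22² + 0.22² + 0.04² + 0.24² + 0.08² = 0.0064 + 0.0144 + 0.0484 + 0.0484 + 0.0016 + 0.0576 + 0.0064 = 0.1832
Σp_2ᵢ² = 0.25² + 0.17² + 0.08² + 0.04² + 0.05² + 0.20² + 0.21² = 0.0625 + 0.0289 + 0.0064 + 0.0016 + 0.0025 + 0.0400 + 0.0441 = 0.1860
O = 0.1336 / √(0.1832 × 0.1860) = 0.1336 / 0.18459 = 0.7238

0.72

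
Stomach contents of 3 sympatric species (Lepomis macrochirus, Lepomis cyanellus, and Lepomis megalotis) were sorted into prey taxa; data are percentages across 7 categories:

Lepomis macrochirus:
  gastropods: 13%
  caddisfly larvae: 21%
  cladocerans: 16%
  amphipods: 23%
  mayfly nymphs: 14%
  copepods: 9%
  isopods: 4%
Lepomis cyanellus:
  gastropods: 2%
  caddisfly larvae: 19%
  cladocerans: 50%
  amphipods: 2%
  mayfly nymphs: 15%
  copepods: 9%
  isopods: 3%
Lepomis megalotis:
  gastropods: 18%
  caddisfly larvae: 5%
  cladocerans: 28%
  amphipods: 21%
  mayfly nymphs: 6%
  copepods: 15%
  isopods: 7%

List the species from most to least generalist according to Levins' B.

Lepomis macrochirus > Lepomis megalotis > Lepomis cyanellus

Convert percentages to proportions (divide by 100).
Σp_macrᵢ² = 0.13² + 0.21² + 0.16² + 0.23² + 0.14² + 0.09² + 0.04² = 0.0169 + 0.0441 + 0.0256 + 0.0529 + 0.0196 + 0.0081 + 0.0016 = 0.1688
B_macr = 1 / 0.1688 = 5.9242
Σp_cyanᵢ² = 0.02² + 0.19² + 0.50² + 0.02² + 0.15² + 0.09² + 0.03² = 0.0004 + 0.0361 + 0.2500 + 0.0004 + 0.0225 + 0.0081 + 0.0009 = 0.3184
B_cyan = 1 / 0.3184 = 3.1407
Σp_megaᵢ² = 0.18² + 0.05² + 0.28² + 0.21² + 0.06² + 0.15² + 0.07² = 0.0324 + 0.0025 + 0.0784 + 0.0441 + 0.0036 + 0.0225 + 0.0049 = 0.1884
B_mega = 1 / 0.1884 = 5.3079
Ranking by B (broadest → narrowest): Lepomis macrochirus (5.92) > Lepomis megalotis (5.31) > Lepomis cyanellus (3.14)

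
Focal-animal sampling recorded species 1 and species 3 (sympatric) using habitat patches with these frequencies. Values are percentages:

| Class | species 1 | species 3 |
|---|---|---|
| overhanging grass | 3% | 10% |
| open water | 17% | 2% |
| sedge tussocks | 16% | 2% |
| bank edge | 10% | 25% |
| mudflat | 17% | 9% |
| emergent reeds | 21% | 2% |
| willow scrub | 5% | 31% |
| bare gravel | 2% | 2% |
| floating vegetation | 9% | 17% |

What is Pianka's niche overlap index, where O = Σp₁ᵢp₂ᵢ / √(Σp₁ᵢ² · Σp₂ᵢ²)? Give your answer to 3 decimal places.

Convert percentages to proportions (divide by 100).
Σ p₁ᵢp₂ᵢ = 0.0030 + 0.0034 + 0.0032 + 0.0250 + 0.0153 + 0.0042 + 0.0155 + 0.0004 + 0.0153 = 0.0853
Σp_1ᵢ² = 0.03² + 0.17² + 0.16² + 0.10² + 0.17² + 0.21² + 0.05² + 0.02² + 0.09² = 0.0009 + 0.0289 + 0.0256 + 0.0100 + 0.0289 + 0.0441 + 0.0025 + 0.0004 + 0.0081 = 0.1494
Σp_2ᵢ² = 0.10² + 0.02² + 0.02² + 0.25² + 0.09² + 0.02² + 0.31² + 0.02² + 0.17² = 0.0100 + 0.0004 + 0.0004 + 0.0625 + 0.0081 + 0.0004 + 0.0961 + 0.0004 + 0.0289 = 0.2072
O = 0.0853 / √(0.1494 × 0.2072) = 0.0853 / 0.175942 = 0.48482

0.485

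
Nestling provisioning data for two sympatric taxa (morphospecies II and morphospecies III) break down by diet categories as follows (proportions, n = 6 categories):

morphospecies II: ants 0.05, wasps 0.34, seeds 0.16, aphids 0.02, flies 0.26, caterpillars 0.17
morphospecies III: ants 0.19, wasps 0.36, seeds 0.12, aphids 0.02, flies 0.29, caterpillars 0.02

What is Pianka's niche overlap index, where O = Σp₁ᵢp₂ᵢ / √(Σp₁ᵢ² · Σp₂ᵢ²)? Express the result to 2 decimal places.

Σ p₁ᵢp₂ᵢ = 0.0095 + 0.1224 + 0.0192 + 0.0004 + 0.0754 + 0.0034 = 0.2303
Σp_1ᵢ² = 0.05² + 0.34² + 0.16² + 0.02² + 0.26² + 0.17² = 0.0025 + 0.1156 + 0.0256 + 0.0004 + 0.0676 + 0.0289 = 0.2406
Σp_2ᵢ² = 0.19² + 0.36² + 0.12² + 0.02² + 0.29² + 0.02² = 0.0361 + 0.1296 + 0.0144 + 0.0004 + 0.0841 + 0.0004 = 0.2650
O = 0.2303 / √(0.2406 × 0.2650) = 0.2303 / 0.25251 = 0.9120

0.91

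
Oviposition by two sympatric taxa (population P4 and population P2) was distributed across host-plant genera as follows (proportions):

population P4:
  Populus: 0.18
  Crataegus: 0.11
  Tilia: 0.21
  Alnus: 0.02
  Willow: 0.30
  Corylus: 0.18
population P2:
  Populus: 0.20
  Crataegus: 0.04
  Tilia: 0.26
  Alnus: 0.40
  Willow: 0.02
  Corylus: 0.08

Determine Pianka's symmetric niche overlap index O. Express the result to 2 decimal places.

Σ p₁ᵢp₂ᵢ = 0.0360 + 0.0044 + 0.0546 + 0.0080 + 0.0060 + 0.0144 = 0.1234
Σp_1ᵢ² = 0.18² + 0.11² + 0.21² + 0.02² + 0.30² + 0.18² = 0.0324 + 0.0121 + 0.0441 + 0.0004 + 0.0900 + 0.0324 = 0.2114
Σp_2ᵢ² = 0.20² + 0.04² + 0.26² + 0.40² + 0.02² + 0.08² = 0.0400 + 0.0016 + 0.0676 + 0.1600 + 0.0004 + 0.0064 = 0.2760
O = 0.1234 / √(0.2114 × 0.2760) = 0.1234 / 0.24155 = 0.5109

0.51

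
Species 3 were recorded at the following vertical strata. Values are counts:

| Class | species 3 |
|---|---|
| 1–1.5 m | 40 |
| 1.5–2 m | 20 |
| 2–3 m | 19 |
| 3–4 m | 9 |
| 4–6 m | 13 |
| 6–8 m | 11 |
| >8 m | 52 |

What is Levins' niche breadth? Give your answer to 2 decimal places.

Proportions for species 3 (n=164): 40/164=0.2439, 20/164=0.1220, 19/164=0.1159, 9/164=0.0549, 13/164=0.0793, 11/164=0.0671, 52/164=0.3171
Σpᵢ² = 0.2439² + 0.1220² + 0.1159² + 0.0549² + 0.0793² + 0.0671² + 0.3171² = 0.059487 + 0.014884 + 0.013433 + 0.003014 + 0.006288 + 0.004502 + 0.100552 = 0.202160
B = 1 / 0.202160 = 4.9466

4.95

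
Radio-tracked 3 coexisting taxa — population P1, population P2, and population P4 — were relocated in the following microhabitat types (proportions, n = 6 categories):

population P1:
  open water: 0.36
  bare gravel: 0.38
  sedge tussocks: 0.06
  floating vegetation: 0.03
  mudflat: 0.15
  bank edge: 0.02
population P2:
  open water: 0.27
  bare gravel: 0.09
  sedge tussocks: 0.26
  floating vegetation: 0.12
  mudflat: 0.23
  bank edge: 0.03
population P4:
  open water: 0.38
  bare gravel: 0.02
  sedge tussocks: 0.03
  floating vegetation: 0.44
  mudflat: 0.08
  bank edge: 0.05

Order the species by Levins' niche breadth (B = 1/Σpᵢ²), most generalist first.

population P2 > population P1 > population P4

Σp_P1ᵢ² = 0.36² + 0.38² + 0.06² + 0.03² + 0.15² + 0.02² = 0.1296 + 0.1444 + 0.0036 + 0.0009 + 0.0225 + 0.0004 = 0.3014
B_P1 = 1 / 0.3014 = 3.3179
Σp_P2ᵢ² = 0.27² + 0.09² + 0.26² + 0.12² + 0.23² + 0.03² = 0.0729 + 0.0081 + 0.0676 + 0.0144 + 0.0529 + 0.0009 = 0.2168
B_P2 = 1 / 0.2168 = 4.6125
Σp_P4ᵢ² = 0.38² + 0.02² + 0.03² + 0.44² + 0.08² + 0.05² = 0.1444 + 0.0004 + 0.0009 + 0.1936 + 0.0064 + 0.0025 = 0.3482
B_P4 = 1 / 0.3482 = 2.8719
Ranking by B (broadest → narrowest): population P2 (4.61) > population P1 (3.32) > population P4 (2.87)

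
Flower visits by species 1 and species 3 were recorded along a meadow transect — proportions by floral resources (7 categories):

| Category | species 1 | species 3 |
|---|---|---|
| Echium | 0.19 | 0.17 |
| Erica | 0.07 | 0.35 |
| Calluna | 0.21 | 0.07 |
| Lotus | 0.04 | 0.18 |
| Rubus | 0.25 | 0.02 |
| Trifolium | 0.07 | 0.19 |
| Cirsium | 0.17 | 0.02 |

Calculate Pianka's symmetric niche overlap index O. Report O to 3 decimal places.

Σ p₁ᵢp₂ᵢ = 0.0323 + 0.0245 + 0.0147 + 0.0072 + 0.0050 + 0.0133 + 0.0034 = 0.1004
Σp_1ᵢ² = 0.19² + 0.07² + 0.21² + 0.04² + 0.25² + 0.07² + 0.17² = 0.0361 + 0.0049 + 0.0441 + 0.0016 + 0.0625 + 0.0049 + 0.0289 = 0.1830
Σp_2ᵢ² = 0.17² + 0.35² + 0.07² + 0.18² + 0.02² + 0.19² + 0.02² = 0.0289 + 0.1225 + 0.0049 + 0.0324 + 0.0004 + 0.0361 + 0.0004 = 0.2256
O = 0.1004 / √(0.1830 × 0.2256) = 0.1004 / 0.203187 = 0.49413

0.494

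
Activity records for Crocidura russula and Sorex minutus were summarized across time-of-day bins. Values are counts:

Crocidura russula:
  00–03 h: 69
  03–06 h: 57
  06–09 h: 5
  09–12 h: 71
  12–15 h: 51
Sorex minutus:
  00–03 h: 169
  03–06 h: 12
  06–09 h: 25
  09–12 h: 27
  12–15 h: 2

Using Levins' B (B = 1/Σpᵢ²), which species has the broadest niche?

Crocidura russula

Proportions for Crocidura russula (n=253): 69/253=0.2727, 57/253=0.2253, 5/253=0.0198, 71/253=0.2806, 51/253=0.2016
Proportions for Sorex minutus (n=235): 169/235=0.7191, 12/235=0.0511, 25/235=0.1064, 27/235=0.1149, 2/235=0.0085
Σp_russᵢ² = 0.2727² + 0.2253² + 0.0198² + 0.2806² + 0.2016² = 0.074365 + 0.050760 + 0.000392 + 0.078736 + 0.040643 = 0.244896
B_russ = 1 / 0.244896 = 4.0834
Σp_minuᵢ² = 0.7191² + 0.0511² + 0.1064² + 0.1149² + 0.0085² = 0.517105 + 0.002611 + 0.011321 + 0.013202 + 0.000072 = 0.544311
B_minu = 1 / 0.544311 = 1.8372
Highest B → broadest niche (most generalist): Crocidura russula (B = 4.08).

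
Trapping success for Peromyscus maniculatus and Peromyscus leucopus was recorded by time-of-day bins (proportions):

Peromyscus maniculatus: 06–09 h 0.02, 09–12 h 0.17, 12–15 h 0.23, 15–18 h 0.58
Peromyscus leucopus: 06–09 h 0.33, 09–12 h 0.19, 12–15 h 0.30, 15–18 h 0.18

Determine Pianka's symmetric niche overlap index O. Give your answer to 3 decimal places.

Σ p₁ᵢp₂ᵢ = 0.0066 + 0.0323 + 0.0690 + 0.1044 = 0.2123
Σp_1ᵢ² = 0.02² + 0.17² + 0.23² + 0.58² = 0.0004 + 0.0289 + 0.0529 + 0.3364 = 0.4186
Σp_2ᵢ² = 0.33² + 0.19² + 0.30² + 0.18² = 0.1089 + 0.0361 + 0.0900 + 0.0324 = 0.2674
O = 0.2123 / √(0.4186 × 0.2674) = 0.2123 / 0.334565 = 0.63456

0.635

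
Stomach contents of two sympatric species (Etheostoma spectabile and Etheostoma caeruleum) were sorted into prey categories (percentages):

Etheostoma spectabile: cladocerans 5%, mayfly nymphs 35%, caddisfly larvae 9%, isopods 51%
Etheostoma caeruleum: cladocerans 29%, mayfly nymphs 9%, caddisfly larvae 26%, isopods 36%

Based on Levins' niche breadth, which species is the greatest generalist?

Etheostoma caeruleum

Convert percentages to proportions (divide by 100).
Σp_specᵢ² = 0.05² + 0.35² + 0.09² + 0.51² = 0.0025 + 0.1225 + 0.0081 + 0.2601 = 0.3932
B_spec = 1 / 0.3932 = 2.5432
Σp_caerᵢ² = 0.29² + 0.09² + 0.26² + 0.36² = 0.0841 + 0.0081 + 0.0676 + 0.1296 = 0.2894
B_caer = 1 / 0.2894 = 3.4554
Highest B → broadest niche (most generalist): Etheostoma caeruleum (B = 3.46).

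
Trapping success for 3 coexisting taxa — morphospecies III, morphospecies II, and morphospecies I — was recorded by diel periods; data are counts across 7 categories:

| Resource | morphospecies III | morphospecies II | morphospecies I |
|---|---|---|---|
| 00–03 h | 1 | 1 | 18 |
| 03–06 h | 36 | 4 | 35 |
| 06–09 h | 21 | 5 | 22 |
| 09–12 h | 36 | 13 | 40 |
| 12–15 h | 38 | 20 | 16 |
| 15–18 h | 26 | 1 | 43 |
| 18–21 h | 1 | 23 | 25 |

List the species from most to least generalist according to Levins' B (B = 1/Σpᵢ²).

Proportions for morphospecies III (n=159): 1/159=0.0063, 36/159=0.2264, 21/159=0.1321, 36/159=0.2264, 38/159=0.2390, 26/159=0.1635, 1/159=0.0063
Proportions for morphospecies II (n=67): 1/67=0.0149, 4/67=0.0597, 5/67=0.0746, 13/67=0.1940, 20/67=0.2985, 1/67=0.0149, 23/67=0.3433
Proportions for morphospecies I (n=199): 18/199=0.0905, 35/199=0.1759, 22/199=0.1106, 40/199=0.2010, 16/199=0.0804, 43/199=0.2161, 25/199=0.1256
Σp_IIIᵢ² = 0.0063² + 0.2264² + 0.1321² + 0.2264² + 0.2390² + 0.1635² + 0.0063² = 0.000040 + 0.051257 + 0.017450 + 0.051257 + 0.057121 + 0.026732 + 0.000040 = 0.203897
B_III = 1 / 0.203897 = 4.9044
Σp_IIᵢ² = 0.0149² + 0.0597² + 0.0746² + 0.1940² + 0.2985² + 0.0149² + 0.3433² = 0.000222 + 0.003564 + 0.005565 + 0.037636 + 0.089102 + 0.000222 + 0.117855 = 0.254166
B_II = 1 / 0.254166 = 3.9344
Σp_Iᵢ² = 0.0905² + 0.1759² + 0.1106² + 0.2010² + 0.0804² + 0.2161² + 0.1256² = 0.008190 + 0.030941 + 0.012232 + 0.040401 + 0.006464 + 0.046699 + 0.015775 = 0.160702
B_I = 1 / 0.160702 = 6.2227
Ranking by B (broadest → narrowest): morphospecies I (6.22) > morphospecies III (4.90) > morphospecies II (3.93)

morphospecies I > morphospecies III > morphospecies II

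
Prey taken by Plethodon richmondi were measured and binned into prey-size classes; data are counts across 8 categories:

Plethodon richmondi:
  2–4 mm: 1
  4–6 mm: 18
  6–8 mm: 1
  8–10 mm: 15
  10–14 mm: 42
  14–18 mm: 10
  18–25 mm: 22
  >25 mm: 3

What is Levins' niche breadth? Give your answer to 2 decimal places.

Proportions for Plethodon richmondi (n=112): 1/112=0.0089, 18/112=0.1607, 1/112=0.0089, 15/112=0.1339, 42/112=0.3750, 10/112=0.0893, 22/112=0.1964, 3/112=0.0268
Σpᵢ² = 0.0089² + 0.1607² + 0.0089² + 0.1339² + 0.3750² + 0.0893² + 0.1964² + 0.0268² = 0.000079 + 0.025824 + 0.000079 + 0.017929 + 0.140625 + 0.007974 + 0.038573 + 0.000718 = 0.231801
B = 1 / 0.231801 = 4.3140

4.31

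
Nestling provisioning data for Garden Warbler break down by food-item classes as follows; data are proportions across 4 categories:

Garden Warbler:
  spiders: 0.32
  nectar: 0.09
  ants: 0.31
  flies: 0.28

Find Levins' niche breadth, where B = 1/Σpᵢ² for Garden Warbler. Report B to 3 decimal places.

Σpᵢ² = 0.32² + 0.09² + 0.31² + 0.28² = 0.1024 + 0.0081 + 0.0961 + 0.0784 = 0.2850
B = 1 / 0.2850 = 3.50877

3.509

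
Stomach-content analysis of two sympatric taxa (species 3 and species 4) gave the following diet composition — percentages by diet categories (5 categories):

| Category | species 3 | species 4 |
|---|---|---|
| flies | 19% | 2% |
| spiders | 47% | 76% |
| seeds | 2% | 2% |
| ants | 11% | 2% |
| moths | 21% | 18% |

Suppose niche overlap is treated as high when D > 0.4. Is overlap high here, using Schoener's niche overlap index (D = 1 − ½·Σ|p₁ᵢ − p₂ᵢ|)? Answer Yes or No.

Convert percentages to proportions (divide by 100).
Σ|p₁ᵢ − p₂ᵢ| = 0.17 + 0.29 + 0.00 + 0.09 + 0.03 = 0.58
D = 1 − ½ × 0.58 = 1 − 0.290 = 0.7100
D = 0.7100 > 0.4 → Yes.

Yes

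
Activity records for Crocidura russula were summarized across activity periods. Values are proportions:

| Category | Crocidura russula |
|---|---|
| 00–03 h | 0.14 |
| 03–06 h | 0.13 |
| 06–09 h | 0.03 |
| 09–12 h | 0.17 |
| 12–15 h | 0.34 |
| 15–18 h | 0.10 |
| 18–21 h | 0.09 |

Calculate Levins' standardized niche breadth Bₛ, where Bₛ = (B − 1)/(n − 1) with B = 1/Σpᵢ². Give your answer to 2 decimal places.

Σpᵢ² = 0.14² + 0.13² + 0.03² + 0.17² + 0.34² + 0.10² + 0.09² = 0.0196 + 0.0169 + 0.0009 + 0.0289 + 0.1156 + 0.0100 + 0.0081 = 0.2000
B = 1 / 0.2000 = 5.0000
Bₛ = (B − 1)/(n − 1) = (5.0000 − 1)/(7 − 1) = 4.0000/6 = 0.6667

0.67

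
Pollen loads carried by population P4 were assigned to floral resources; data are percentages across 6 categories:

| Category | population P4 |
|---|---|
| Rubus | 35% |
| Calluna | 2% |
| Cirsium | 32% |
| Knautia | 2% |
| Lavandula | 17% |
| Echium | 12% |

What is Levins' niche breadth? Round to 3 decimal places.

3.717

Convert percentages to proportions (divide by 100).
Σpᵢ² = 0.35² + 0.02² + 0.32² + 0.02² + 0.17² + 0.12² = 0.1225 + 0.0004 + 0.1024 + 0.0004 + 0.0289 + 0.0144 = 0.2690
B = 1 / 0.2690 = 3.71747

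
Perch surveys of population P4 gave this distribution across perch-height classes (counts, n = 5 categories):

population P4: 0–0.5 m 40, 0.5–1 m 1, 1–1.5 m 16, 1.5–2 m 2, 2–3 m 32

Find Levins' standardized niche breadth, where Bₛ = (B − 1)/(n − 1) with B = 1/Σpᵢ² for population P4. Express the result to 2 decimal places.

Proportions for population P4 (n=91): 40/91=0.4396, 1/91=0.0110, 16/91=0.1758, 2/91=0.0220, 32/91=0.3516
Σpᵢ² = 0.4396² + 0.0110² + 0.1758² + 0.0220² + 0.3516² = 0.193248 + 0.000121 + 0.030906 + 0.000484 + 0.123623 = 0.348382
B = 1 / 0.348382 = 2.8704
Bₛ = (B − 1)/(n − 1) = (2.8704 − 1)/(5 − 1) = 1.8704/4 = 0.4676

0.47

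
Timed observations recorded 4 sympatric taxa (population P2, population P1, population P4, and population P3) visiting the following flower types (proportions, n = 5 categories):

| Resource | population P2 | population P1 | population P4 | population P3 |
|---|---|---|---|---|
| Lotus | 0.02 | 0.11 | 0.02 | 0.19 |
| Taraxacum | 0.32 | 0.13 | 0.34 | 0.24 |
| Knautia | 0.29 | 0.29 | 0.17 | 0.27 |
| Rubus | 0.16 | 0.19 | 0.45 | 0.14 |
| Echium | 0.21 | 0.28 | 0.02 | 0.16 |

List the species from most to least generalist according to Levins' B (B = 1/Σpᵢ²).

Σp_P2ᵢ² = 0.02² + 0.32² + 0.29² + 0.16² + 0.21² = 0.0004 + 0.1024 + 0.0841 + 0.0256 + 0.0441 = 0.2566
B_P2 = 1 / 0.2566 = 3.8971
Σp_P1ᵢ² = 0.11² + 0.13² + 0.29² + 0.19² + 0.28² = 0.0121 + 0.0169 + 0.0841 + 0.0361 + 0.0784 = 0.2276
B_P1 = 1 / 0.2276 = 4.3937
Σp_P4ᵢ² = 0.02² + 0.34² + 0.17² + 0.45² + 0.02² = 0.0004 + 0.1156 + 0.0289 + 0.2025 + 0.0004 = 0.3478
B_P4 = 1 / 0.3478 = 2.8752
Σp_P3ᵢ² = 0.19² + 0.24² + 0.27² + 0.14² + 0.16² = 0.0361 + 0.0576 + 0.0729 + 0.0196 + 0.0256 = 0.2118
B_P3 = 1 / 0.2118 = 4.7214
Ranking by B (broadest → narrowest): population P3 (4.72) > population P1 (4.39) > population P2 (3.90) > population P4 (2.88)

population P3 > population P1 > population P2 > population P4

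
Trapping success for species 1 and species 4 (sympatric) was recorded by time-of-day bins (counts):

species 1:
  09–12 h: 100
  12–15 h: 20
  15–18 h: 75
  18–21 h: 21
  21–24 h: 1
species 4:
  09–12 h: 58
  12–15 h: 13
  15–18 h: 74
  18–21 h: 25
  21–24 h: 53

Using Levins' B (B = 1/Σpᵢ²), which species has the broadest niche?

species 4

Proportions for species 1 (n=217): 100/217=0.4608, 20/217=0.0922, 75/217=0.3456, 21/217=0.0968, 1/217=0.0046
Proportions for species 4 (n=223): 58/223=0.2601, 13/223=0.0583, 74/223=0.3318, 25/223=0.1121, 53/223=0.2377
Σp_1ᵢ² = 0.4608² + 0.0922² + 0.3456² + 0.0968² + 0.0046² = 0.212337 + 0.008501 + 0.119439 + 0.009370 + 0.000021 = 0.349668
B_1 = 1 / 0.349668 = 2.8599
Σp_4ᵢ² = 0.2601² + 0.0583² + 0.3318² + 0.1121² + 0.2377² = 0.067652 + 0.003399 + 0.110091 + 0.012566 + 0.056501 = 0.250209
B_4 = 1 / 0.250209 = 3.9967
Highest B → broadest niche (most generalist): species 4 (B = 4.00).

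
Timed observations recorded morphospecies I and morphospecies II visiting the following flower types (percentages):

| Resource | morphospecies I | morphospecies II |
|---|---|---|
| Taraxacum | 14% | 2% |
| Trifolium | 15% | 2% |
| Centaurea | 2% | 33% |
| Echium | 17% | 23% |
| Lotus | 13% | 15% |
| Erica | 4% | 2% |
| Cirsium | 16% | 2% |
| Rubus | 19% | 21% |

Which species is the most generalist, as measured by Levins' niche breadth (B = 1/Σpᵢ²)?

morphospecies I

Convert percentages to proportions (divide by 100).
Σp_Iᵢ² = 0.14² + 0.15² + 0.02² + 0.17² + 0.13² + 0.04² + 0.16² + 0.19² = 0.0196 + 0.0225 + 0.0004 + 0.0289 + 0.0169 + 0.0016 + 0.0256 + 0.0361 = 0.1516
B_I = 1 / 0.1516 = 6.5963
Σp_IIᵢ² = 0.02² + 0.02² + 0.33² + 0.23² + 0.15² + 0.02² + 0.02² + 0.21² = 0.0004 + 0.0004 + 0.1089 + 0.0529 + 0.0225 + 0.0004 + 0.0004 + 0.0441 = 0.2300
B_II = 1 / 0.2300 = 4.3478
Highest B → broadest niche (most generalist): morphospecies I (B = 6.60).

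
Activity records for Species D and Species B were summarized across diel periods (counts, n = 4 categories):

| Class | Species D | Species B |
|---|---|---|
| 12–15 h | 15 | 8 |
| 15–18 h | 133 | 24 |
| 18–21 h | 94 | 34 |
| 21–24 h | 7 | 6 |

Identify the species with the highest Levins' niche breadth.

Species B

Proportions for Species D (n=249): 15/249=0.0602, 133/249=0.5341, 94/249=0.3775, 7/249=0.0281
Proportions for Species B (n=72): 8/72=0.1111, 24/72=0.3333, 34/72=0.4722, 6/72=0.0833
Σp_Dᵢ² = 0.0602² + 0.5341² + 0.3775² + 0.0281² = 0.003624 + 0.285263 + 0.142506 + 0.000790 = 0.432183
B_D = 1 / 0.432183 = 2.3138
Σp_Bᵢ² = 0.1111² + 0.3333² + 0.4722² + 0.0833² = 0.012343 + 0.111089 + 0.222973 + 0.006939 = 0.353344
B_B = 1 / 0.353344 = 2.8301
Highest B → broadest niche (most generalist): Species B (B = 2.83).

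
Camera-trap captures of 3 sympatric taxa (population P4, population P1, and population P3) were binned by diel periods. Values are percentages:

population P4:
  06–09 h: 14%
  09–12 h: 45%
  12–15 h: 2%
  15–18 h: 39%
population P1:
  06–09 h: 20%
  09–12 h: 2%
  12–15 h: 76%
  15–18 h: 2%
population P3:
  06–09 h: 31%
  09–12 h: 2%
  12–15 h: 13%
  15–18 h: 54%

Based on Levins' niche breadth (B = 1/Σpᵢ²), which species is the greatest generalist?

Convert percentages to proportions (divide by 100).
Σp_P4ᵢ² = 0.14² + 0.45² + 0.02² + 0.39² = 0.0196 + 0.2025 + 0.0004 + 0.1521 = 0.3746
B_P4 = 1 / 0.3746 = 2.6695
Σp_P1ᵢ² = 0.20² + 0.02² + 0.76² + 0.02² = 0.0400 + 0.0004 + 0.5776 + 0.0004 = 0.6184
B_P1 = 1 / 0.6184 = 1.6171
Σp_P3ᵢ² = 0.31² + 0.02² + 0.13² + 0.54² = 0.0961 + 0.0004 + 0.0169 + 0.2916 = 0.4050
B_P3 = 1 / 0.4050 = 2.4691
Highest B → broadest niche (most generalist): population P4 (B = 2.67).

population P4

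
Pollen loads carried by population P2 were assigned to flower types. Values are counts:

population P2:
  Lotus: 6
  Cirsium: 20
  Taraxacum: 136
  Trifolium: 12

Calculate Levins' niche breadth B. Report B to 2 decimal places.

1.59

Proportions for population P2 (n=174): 6/174=0.0345, 20/174=0.1149, 136/174=0.7816, 12/174=0.0690
Σpᵢ² = 0.0345² + 0.1149² + 0.7816² + 0.0690² = 0.001190 + 0.013202 + 0.610899 + 0.004761 = 0.630052
B = 1 / 0.630052 = 1.5872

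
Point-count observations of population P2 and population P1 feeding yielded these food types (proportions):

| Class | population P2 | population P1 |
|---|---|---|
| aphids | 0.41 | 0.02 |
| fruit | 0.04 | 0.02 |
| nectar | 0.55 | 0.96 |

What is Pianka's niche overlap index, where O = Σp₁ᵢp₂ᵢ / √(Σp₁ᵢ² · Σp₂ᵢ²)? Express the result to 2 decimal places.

Σ p₁ᵢp₂ᵢ = 0.0082 + 0.0008 + 0.5280 = 0.5370
Σp_1ᵢ² = 0.41² + 0.04² + 0.55² = 0.1681 + 0.0016 + 0.3025 = 0.4722
Σp_2ᵢ² = 0.02² + 0.02² + 0.96² = 0.0004 + 0.0004 + 0.9216 = 0.9224
O = 0.5370 / √(0.4722 × 0.9224) = 0.5370 / 0.65997 = 0.8137

0.81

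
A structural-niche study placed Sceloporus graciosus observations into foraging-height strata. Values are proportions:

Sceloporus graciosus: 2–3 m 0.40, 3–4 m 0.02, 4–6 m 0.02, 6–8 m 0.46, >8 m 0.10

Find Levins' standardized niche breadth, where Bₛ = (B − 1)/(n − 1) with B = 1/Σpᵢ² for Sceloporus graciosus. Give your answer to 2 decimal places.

Σpᵢ² = 0.40² + 0.02² + 0.02² + 0.46² + 0.10² = 0.1600 + 0.0004 + 0.0004 + 0.2116 + 0.0100 = 0.3824
B = 1 / 0.3824 = 2.6151
Bₛ = (B − 1)/(n − 1) = (2.6151 − 1)/(5 − 1) = 1.6151/4 = 0.4038

0.40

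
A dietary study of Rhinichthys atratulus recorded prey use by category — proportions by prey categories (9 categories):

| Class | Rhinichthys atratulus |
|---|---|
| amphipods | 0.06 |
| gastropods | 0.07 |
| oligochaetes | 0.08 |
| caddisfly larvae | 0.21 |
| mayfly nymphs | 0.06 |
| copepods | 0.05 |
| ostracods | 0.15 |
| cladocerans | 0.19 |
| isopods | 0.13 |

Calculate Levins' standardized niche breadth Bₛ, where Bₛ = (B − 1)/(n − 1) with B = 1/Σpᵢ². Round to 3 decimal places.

0.764

Σpᵢ² = 0.06² + 0.07² + 0.08² + 0.21² + 0.06² + 0.05² + 0.15² + 0.19² + 0.13² = 0.0036 + 0.0049 + 0.0064 + 0.0441 + 0.0036 + 0.0025 + 0.0225 + 0.0361 + 0.0169 = 0.1406
B = 1 / 0.1406 = 7.11238
Bₛ = (B − 1)/(n − 1) = (7.11238 − 1)/(9 − 1) = 6.11238/8 = 0.76405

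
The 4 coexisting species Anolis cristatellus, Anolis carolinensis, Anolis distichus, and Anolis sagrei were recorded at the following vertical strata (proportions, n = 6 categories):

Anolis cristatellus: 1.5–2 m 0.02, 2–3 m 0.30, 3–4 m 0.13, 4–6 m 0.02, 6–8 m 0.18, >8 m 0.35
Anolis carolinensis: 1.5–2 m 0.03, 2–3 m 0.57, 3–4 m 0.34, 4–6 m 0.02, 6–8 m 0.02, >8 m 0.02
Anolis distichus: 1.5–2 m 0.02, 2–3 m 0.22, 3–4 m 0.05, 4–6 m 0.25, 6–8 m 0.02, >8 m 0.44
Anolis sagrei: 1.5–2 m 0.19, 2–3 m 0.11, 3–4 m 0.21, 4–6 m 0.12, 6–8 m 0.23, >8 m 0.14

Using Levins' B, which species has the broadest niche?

Anolis sagrei

Σp_crisᵢ² = 0.02² + 0.30² + 0.13² + 0.02² + 0.18² + 0.35² = 0.0004 + 0.0900 + 0.0169 + 0.0004 + 0.0324 + 0.1225 = 0.2626
B_cris = 1 / 0.2626 = 3.8081
Σp_caroᵢ² = 0.03² + 0.57² + 0.34² + 0.02² + 0.02² + 0.02² = 0.0009 + 0.3249 + 0.1156 + 0.0004 + 0.0004 + 0.0004 = 0.4426
B_caro = 1 / 0.4426 = 2.2594
Σp_distᵢ² = 0.02² + 0.22² + 0.05² + 0.25² + 0.02² + 0.44² = 0.0004 + 0.0484 + 0.0025 + 0.0625 + 0.0004 + 0.1936 = 0.3078
B_dist = 1 / 0.3078 = 3.2489
Σp_sagrᵢ² = 0.19² + 0.11² + 0.21² + 0.12² + 0.23² + 0.14² = 0.0361 + 0.0121 + 0.0441 + 0.0144 + 0.0529 + 0.0196 = 0.1792
B_sagr = 1 / 0.1792 = 5.5804
Highest B → broadest niche (most generalist): Anolis sagrei (B = 5.58).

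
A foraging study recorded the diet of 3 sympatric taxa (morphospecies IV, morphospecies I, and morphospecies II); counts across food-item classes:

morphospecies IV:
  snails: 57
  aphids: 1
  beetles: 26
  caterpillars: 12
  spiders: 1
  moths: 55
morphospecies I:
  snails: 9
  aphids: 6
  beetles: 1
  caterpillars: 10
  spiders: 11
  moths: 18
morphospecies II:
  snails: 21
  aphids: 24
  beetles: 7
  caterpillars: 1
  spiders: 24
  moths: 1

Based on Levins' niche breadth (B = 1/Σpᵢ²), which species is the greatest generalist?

morphospecies I

Proportions for morphospecies IV (n=152): 57/152=0.3750, 1/152=0.0066, 26/152=0.1711, 12/152=0.0789, 1/152=0.0066, 55/152=0.3618
Proportions for morphospecies I (n=55): 9/55=0.1636, 6/55=0.1091, 1/55=0.0182, 10/55=0.1818, 11/55=0.2000, 18/55=0.3273
Proportions for morphospecies II (n=78): 21/78=0.2692, 24/78=0.3077, 7/78=0.0897, 1/78=0.0128, 24/78=0.3077, 1/78=0.0128
Σp_IVᵢ² = 0.3750² + 0.0066² + 0.1711² + 0.0789² + 0.0066² + 0.3618² = 0.140625 + 0.000044 + 0.029275 + 0.006225 + 0.000044 + 0.130899 = 0.307112
B_IV = 1 / 0.307112 = 3.2561
Σp_Iᵢ² = 0.1636² + 0.1091² + 0.0182² + 0.1818² + 0.2000² + 0.3273² = 0.026765 + 0.011903 + 0.000331 + 0.033051 + 0.040000 + 0.107125 = 0.219175
B_I = 1 / 0.219175 = 4.5626
Σp_IIᵢ² = 0.2692² + 0.3077² + 0.0897² + 0.0128² + 0.3077² + 0.0128² = 0.072469 + 0.094679 + 0.008046 + 0.000164 + 0.094679 + 0.000164 = 0.270201
B_II = 1 / 0.270201 = 3.7009
Highest B → broadest niche (most generalist): morphospecies I (B = 4.56).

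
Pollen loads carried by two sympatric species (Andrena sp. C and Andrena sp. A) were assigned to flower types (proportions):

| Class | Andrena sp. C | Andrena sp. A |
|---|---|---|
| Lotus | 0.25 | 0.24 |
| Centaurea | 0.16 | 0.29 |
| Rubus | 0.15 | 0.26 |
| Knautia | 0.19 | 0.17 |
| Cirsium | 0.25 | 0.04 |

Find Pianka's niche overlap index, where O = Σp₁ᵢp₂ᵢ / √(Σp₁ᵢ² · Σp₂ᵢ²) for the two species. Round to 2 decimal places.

Σ p₁ᵢp₂ᵢ = 0.0600 + 0.0464 + 0.0390 + 0.0323 + 0.0100 = 0.1877
Σp_1ᵢ² = 0.25² + 0.16² + 0.15² + 0.19² + 0.25² = 0.0625 + 0.0256 + 0.0225 + 0.0361 + 0.0625 = 0.2092
Σp_2ᵢ² = 0.24² + 0.29² + 0.26² + 0.17² + 0.04² = 0.0576 + 0.0841 + 0.0676 + 0.0289 + 0.0016 = 0.2398
O = 0.1877 / √(0.2092 × 0.2398) = 0.1877 / 0.22398 = 0.8380

0.84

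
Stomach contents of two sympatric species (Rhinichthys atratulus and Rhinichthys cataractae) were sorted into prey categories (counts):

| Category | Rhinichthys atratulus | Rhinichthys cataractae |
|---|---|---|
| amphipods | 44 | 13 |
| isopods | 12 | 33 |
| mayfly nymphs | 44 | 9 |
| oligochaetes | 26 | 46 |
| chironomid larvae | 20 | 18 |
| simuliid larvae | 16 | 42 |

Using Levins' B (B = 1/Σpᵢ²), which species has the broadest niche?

Proportions for Rhinichthys atratulus (n=162): 44/162=0.2716, 12/162=0.0741, 44/162=0.2716, 26/162=0.1605, 20/162=0.1235, 16/162=0.0988
Proportions for Rhinichthys cataractae (n=161): 13/161=0.0807, 33/161=0.2050, 9/161=0.0559, 46/161=0.2857, 18/161=0.1118, 42/161=0.2609
Σp_atraᵢ² = 0.2716² + 0.0741² + 0.2716² + 0.1605² + 0.1235² + 0.0988² = 0.073767 + 0.005491 + 0.073767 + 0.025760 + 0.015252 + 0.009761 = 0.203798
B_atra = 1 / 0.203798 = 4.9068
Σp_cataᵢ² = 0.0807² + 0.2050² + 0.0559² + 0.2857² + 0.1118² + 0.2609² = 0.006512 + 0.042025 + 0.003125 + 0.081624 + 0.012499 + 0.068069 = 0.213854
B_cata = 1 / 0.213854 = 4.6761
Highest B → broadest niche (most generalist): Rhinichthys atratulus (B = 4.91).

Rhinichthys atratulus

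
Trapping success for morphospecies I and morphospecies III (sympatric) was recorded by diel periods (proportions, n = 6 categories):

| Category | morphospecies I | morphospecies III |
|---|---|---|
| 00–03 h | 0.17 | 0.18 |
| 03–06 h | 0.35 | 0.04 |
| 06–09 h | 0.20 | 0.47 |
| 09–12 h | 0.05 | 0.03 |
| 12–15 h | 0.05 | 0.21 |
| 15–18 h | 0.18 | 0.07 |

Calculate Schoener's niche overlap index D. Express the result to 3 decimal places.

Σ|p₁ᵢ − p₂ᵢ| = 0.01 + 0.31 + 0.27 + 0.02 + 0.16 + 0.11 = 0.88
D = 1 − ½ × 0.88 = 1 − 0.440 = 0.56000

0.560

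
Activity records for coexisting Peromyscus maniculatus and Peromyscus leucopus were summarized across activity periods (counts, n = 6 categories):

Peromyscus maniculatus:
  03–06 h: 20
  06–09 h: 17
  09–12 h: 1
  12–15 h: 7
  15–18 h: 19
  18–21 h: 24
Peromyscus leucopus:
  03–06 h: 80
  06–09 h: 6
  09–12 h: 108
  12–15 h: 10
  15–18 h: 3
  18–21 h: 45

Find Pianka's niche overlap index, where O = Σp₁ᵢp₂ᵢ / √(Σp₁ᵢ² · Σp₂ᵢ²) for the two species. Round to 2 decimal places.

Proportions for Peromyscus maniculatus (n=88): 20/88=0.2273, 17/88=0.1932, 1/88=0.0114, 7/88=0.0795, 19/88=0.2159, 24/88=0.2727
Proportions for Peromyscus leucopus (n=252): 80/252=0.3175, 6/252=0.0238, 108/252=0.4286, 10/252=0.0397, 3/252=0.0119, 45/252=0.1786
Σ p₁ᵢp₂ᵢ = 0.072168 + 0.004598 + 0.004886 + 0.003156 + 0.002569 + 0.048704 = 0.136081
Σp_1ᵢ² = 0.2273² + 0.1932² + 0.0114² + 0.0795² + 0.2159² + 0.2727² = 0.051665 + 0.037326 + 0.000130 + 0.006320 + 0.046613 + 0.074365 = 0.216419
Σp_2ᵢ² = 0.3175² + 0.0238² + 0.4286² + 0.0397² + 0.0119² + 0.1786² = 0.100806 + 0.000566 + 0.183698 + 0.001576 + 0.000142 + 0.031898 = 0.318686
O = 0.136081 / √(0.216419 × 0.318686) = 0.136081 / 0.2626208 = 0.5182

0.52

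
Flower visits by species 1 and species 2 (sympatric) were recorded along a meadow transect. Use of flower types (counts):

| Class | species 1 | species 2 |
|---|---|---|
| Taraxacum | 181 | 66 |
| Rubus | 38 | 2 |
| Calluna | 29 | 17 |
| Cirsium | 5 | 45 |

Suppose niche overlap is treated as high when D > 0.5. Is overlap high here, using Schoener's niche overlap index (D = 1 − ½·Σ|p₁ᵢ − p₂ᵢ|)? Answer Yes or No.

Proportions for species 1 (n=253): 181/253=0.7154, 38/253=0.1502, 29/253=0.1146, 5/253=0.0198
Proportions for species 2 (n=130): 66/130=0.5077, 2/130=0.0154, 17/130=0.1308, 45/130=0.3462
Σ|p₁ᵢ − p₂ᵢ| = 0.2077 + 0.1348 + 0.0162 + 0.3264 = 0.6851
D = 1 − ½ × 0.6851 = 1 − 0.34255 = 0.65745
D = 0.65745 > 0.5 → Yes.

Yes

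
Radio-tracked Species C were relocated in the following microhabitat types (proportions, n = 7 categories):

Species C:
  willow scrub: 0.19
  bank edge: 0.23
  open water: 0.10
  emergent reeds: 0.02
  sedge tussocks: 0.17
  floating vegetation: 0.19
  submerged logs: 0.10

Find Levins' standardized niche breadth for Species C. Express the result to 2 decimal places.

Σpᵢ² = 0.19² + 0.23² + 0.10² + 0.02² + 0.17² + 0.19² + 0.10² = 0.0361 + 0.0529 + 0.0100 + 0.0004 + 0.0289 + 0.0361 + 0.0100 = 0.1744
B = 1 / 0.1744 = 5.7339
Bₛ = (B − 1)/(n − 1) = (5.7339 − 1)/(7 − 1) = 4.7339/6 = 0.7890

0.79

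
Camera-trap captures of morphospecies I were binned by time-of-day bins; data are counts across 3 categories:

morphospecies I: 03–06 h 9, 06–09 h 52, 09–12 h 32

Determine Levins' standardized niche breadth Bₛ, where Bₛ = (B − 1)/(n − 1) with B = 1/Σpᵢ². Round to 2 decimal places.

Proportions for morphospecies I (n=93): 9/93=0.0968, 52/93=0.5591, 32/93=0.3441
Σpᵢ² = 0.0968² + 0.5591² + 0.3441² = 0.009370 + 0.312593 + 0.118405 = 0.440368
B = 1 / 0.440368 = 2.2708
Bₛ = (B − 1)/(n − 1) = (2.2708 − 1)/(3 − 1) = 1.2708/2 = 0.6354

0.64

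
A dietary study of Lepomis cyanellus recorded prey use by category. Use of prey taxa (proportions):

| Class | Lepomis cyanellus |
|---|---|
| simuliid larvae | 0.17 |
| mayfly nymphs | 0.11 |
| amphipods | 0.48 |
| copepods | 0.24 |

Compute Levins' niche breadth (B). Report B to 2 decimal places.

Σpᵢ² = 0.17² + 0.11² + 0.48² + 0.24² = 0.0289 + 0.0121 + 0.2304 + 0.0576 = 0.3290
B = 1 / 0.3290 = 3.0395

3.04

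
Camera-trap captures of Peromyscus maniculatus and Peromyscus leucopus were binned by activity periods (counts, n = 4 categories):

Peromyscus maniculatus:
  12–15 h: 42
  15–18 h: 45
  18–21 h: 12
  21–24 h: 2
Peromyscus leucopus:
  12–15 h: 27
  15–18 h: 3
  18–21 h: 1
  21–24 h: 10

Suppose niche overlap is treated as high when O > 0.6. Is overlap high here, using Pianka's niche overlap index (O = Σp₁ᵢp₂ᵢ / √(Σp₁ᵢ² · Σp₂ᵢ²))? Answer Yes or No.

Yes

Proportions for Peromyscus maniculatus (n=101): 42/101=0.4158, 45/101=0.4455, 12/101=0.1188, 2/101=0.0198
Proportions for Peromyscus leucopus (n=41): 27/41=0.6585, 3/41=0.0732, 1/41=0.0244, 10/41=0.2439
Σ p₁ᵢp₂ᵢ = 0.273804 + 0.032611 + 0.002899 + 0.004829 = 0.314143
Σp_1ᵢ² = 0.4158² + 0.4455² + 0.1188² + 0.0198² = 0.172890 + 0.198470 + 0.014113 + 0.000392 = 0.385865
Σp_2ᵢ² = 0.6585² + 0.0732² + 0.0244² + 0.2439² = 0.433622 + 0.005358 + 0.000595 + 0.059487 = 0.499062
O = 0.314143 / √(0.385865 × 0.499062) = 0.314143 / 0.4388286 = 0.7159
O = 0.7159 > 0.6 → Yes.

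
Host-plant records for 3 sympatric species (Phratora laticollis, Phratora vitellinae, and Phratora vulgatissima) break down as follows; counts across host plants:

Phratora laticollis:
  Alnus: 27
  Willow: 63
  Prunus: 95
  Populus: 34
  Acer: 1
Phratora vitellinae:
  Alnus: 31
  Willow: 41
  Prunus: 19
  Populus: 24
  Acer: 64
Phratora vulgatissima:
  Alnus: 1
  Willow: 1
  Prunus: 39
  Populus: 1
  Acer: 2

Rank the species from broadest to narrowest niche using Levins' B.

Phratora vitellinae > Phratora laticollis > Phratora vulgatissima

Proportions for Phratora laticollis (n=220): 27/220=0.1227, 63/220=0.2864, 95/220=0.4318, 34/220=0.1545, 1/220=0.0045
Proportions for Phratora vitellinae (n=179): 31/179=0.1732, 41/179=0.2291, 19/179=0.1061, 24/179=0.1341, 64/179=0.3575
Proportions for Phratora vulgatissima (n=44): 1/44=0.0227, 1/44=0.0227, 39/44=0.8864, 1/44=0.0227, 2/44=0.0455
Σp_latiᵢ² = 0.1227² + 0.2864² + 0.4318² + 0.1545² + 0.0045² = 0.015055 + 0.082025 + 0.186451 + 0.023870 + 0.000020 = 0.307421
B_lati = 1 / 0.307421 = 3.2529
Σp_viteᵢ² = 0.1732² + 0.2291² + 0.1061² + 0.1341² + 0.3575² = 0.029998 + 0.052487 + 0.011257 + 0.017983 + 0.127806 = 0.239531
B_vite = 1 / 0.239531 = 4.1748
Σp_vulgᵢ² = 0.0227² + 0.0227² + 0.8864² + 0.0227² + 0.0455² = 0.000515 + 0.000515 + 0.785705 + 0.000515 + 0.002070 = 0.789320
B_vulg = 1 / 0.789320 = 1.2669
Ranking by B (broadest → narrowest): Phratora vitellinae (4.17) > Phratora laticollis (3.25) > Phratora vulgatissima (1.27)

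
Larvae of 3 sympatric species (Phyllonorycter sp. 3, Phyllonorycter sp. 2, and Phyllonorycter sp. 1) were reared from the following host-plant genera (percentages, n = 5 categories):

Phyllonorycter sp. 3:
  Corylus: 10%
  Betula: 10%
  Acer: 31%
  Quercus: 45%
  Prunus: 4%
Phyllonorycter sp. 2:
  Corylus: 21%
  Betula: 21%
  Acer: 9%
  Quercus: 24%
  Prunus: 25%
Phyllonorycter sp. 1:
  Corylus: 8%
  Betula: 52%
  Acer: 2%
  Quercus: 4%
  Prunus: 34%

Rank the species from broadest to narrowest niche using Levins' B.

Phyllonorycter sp. 2 > Phyllonorycter sp. 3 > Phyllonorycter sp. 1

Convert percentages to proportions (divide by 100).
Σp_3ᵢ² = 0.10² + 0.10² + 0.31² + 0.45² + 0.04² = 0.0100 + 0.0100 + 0.0961 + 0.2025 + 0.0016 = 0.3202
B_3 = 1 / 0.3202 = 3.1230
Σp_2ᵢ² = 0.21² + 0.21² + 0.09² + 0.24² + 0.25² = 0.0441 + 0.0441 + 0.0081 + 0.0576 + 0.0625 = 0.2164
B_2 = 1 / 0.2164 = 4.6211
Σp_1ᵢ² = 0.08² + 0.52² + 0.02² + 0.04² + 0.34² = 0.0064 + 0.2704 + 0.0004 + 0.0016 + 0.1156 = 0.3944
B_1 = 1 / 0.3944 = 2.5355
Ranking by B (broadest → narrowest): Phyllonorycter sp. 2 (4.62) > Phyllonorycter sp. 3 (3.12) > Phyllonorycter sp. 1 (2.54)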